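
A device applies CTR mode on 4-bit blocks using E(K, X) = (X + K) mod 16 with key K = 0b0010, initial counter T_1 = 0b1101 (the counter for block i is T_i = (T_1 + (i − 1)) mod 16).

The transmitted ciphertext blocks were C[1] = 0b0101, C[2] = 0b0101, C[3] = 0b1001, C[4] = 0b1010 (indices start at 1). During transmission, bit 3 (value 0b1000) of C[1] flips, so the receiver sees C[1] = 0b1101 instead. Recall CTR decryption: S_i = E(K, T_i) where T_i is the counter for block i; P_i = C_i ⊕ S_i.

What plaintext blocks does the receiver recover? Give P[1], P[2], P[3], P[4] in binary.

Only C[1] changed, to 0b1101. In CTR, a change in C_i flips the same bit in P_i only; the keystream is unaffected. Decrypting the received ciphertext:
P[1]: T = 0b1101, S = E(K, T) = 0b1111; 0b1101 ⊕ 0b1111 = 0b0010.
P[2]: T = 0b1110, S = E(K, T) = 0b0000; 0b0101 ⊕ 0b0000 = 0b0101.
P[3]: T = 0b1111, S = E(K, T) = 0b0001; 0b1001 ⊕ 0b0001 = 0b1000.
P[4]: T = 0b0000, S = E(K, T) = 0b0010; 0b1010 ⊕ 0b0010 = 0b1000.
Blocks that differ from the original plaintext: P[1].

P[1] = 0b0010, P[2] = 0b0101, P[3] = 0b1000, P[4] = 0b1000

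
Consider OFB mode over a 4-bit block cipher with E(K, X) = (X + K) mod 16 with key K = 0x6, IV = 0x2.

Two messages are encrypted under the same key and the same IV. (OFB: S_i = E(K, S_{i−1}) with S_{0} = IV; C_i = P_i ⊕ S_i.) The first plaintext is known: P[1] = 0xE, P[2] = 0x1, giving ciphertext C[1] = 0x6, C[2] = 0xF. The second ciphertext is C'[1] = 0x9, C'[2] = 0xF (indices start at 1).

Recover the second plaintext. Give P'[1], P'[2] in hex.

In OFB with a reused IV, both messages share the same keystream S_i, so C_i ⊕ C'_i = P_i ⊕ P'_i and thus P'_i = P_i ⊕ C_i ⊕ C'_i.
P'[1]: 0xE ⊕ 0x6 ⊕ 0x9 = 0x1.
P'[2]: 0x1 ⊕ 0xF ⊕ 0xF = 0x1.

P'[1] = 0x1, P'[2] = 0x1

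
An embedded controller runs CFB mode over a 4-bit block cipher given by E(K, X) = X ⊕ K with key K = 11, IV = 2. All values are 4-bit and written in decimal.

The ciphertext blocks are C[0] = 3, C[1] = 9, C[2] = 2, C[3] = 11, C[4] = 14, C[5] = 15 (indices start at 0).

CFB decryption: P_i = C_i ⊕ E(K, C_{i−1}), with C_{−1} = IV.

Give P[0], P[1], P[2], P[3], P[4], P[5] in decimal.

P[0] = 10, P[1] = 1, P[2] = 0, P[3] = 2, P[4] = 14, P[5] = 10

P[0]: E(K, 2) = 9; 3 ⊕ 9 = 10.
P[1]: E(K, 3) = 8; 9 ⊕ 8 = 1.
P[2]: E(K, 9) = 2; 2 ⊕ 2 = 0.
P[3]: E(K, 2) = 9; 11 ⊕ 9 = 2.
P[4]: E(K, 11) = 0; 14 ⊕ 0 = 14.
P[5]: E(K, 14) = 5; 15 ⊕ 5 = 10.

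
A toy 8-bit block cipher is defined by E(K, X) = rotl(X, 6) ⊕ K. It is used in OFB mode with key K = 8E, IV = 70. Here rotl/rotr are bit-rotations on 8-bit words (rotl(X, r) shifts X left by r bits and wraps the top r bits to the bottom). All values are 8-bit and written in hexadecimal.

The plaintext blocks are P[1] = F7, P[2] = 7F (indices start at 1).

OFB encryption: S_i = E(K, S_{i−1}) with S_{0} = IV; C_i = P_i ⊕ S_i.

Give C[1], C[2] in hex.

C[1] = 65, C[2] = 55

C[1]: S = E(K, 70) = 92; F7 ⊕ 92 = 65.
C[2]: S = E(K, 92) = 2A; 7F ⊕ 2A = 55.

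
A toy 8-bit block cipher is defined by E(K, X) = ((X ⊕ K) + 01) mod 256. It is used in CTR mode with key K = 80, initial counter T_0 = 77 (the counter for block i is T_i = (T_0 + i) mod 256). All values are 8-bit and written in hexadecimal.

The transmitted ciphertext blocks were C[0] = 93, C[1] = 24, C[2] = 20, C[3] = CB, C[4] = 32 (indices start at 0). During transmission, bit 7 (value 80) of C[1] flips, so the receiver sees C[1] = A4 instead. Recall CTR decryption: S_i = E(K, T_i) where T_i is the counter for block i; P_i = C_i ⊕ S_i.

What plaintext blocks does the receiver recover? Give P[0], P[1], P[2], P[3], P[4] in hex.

Only C[1] changed, to A4. In CTR, a change in C_i flips the same bit in P_i only; the keystream is unaffected. Decrypting the received ciphertext:
P[0]: T = 77, S = E(K, T) = F8; 93 ⊕ F8 = 6B.
P[1]: T = 78, S = E(K, T) = F9; A4 ⊕ F9 = 5D.
P[2]: T = 79, S = E(K, T) = FA; 20 ⊕ FA = DA.
P[3]: T = 7A, S = E(K, T) = FB; CB ⊕ FB = 30.
P[4]: T = 7B, S = E(K, T) = FC; 32 ⊕ FC = CE.
Blocks that differ from the original plaintext: P[1].

P[0] = 6B, P[1] = 5D, P[2] = DA, P[3] = 30, P[4] = CE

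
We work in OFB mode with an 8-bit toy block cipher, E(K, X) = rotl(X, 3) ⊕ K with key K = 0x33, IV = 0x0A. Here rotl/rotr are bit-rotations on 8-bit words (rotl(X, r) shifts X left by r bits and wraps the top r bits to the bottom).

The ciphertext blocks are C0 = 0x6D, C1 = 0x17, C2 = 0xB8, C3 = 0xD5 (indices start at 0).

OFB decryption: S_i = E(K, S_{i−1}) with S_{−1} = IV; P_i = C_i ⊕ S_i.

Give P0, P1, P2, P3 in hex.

P0: S = E(K, 0x0A) = 0x63; 0x6D ⊕ 0x63 = 0x0E.
P1: S = E(K, 0x63) = 0x28; 0x17 ⊕ 0x28 = 0x3F.
P2: S = E(K, 0x28) = 0x72; 0xB8 ⊕ 0x72 = 0xCA.
P3: S = E(K, 0x72) = 0xA0; 0xD5 ⊕ 0xA0 = 0x75.

P0 = 0x0E, P1 = 0x3F, P2 = 0xCA, P3 = 0x75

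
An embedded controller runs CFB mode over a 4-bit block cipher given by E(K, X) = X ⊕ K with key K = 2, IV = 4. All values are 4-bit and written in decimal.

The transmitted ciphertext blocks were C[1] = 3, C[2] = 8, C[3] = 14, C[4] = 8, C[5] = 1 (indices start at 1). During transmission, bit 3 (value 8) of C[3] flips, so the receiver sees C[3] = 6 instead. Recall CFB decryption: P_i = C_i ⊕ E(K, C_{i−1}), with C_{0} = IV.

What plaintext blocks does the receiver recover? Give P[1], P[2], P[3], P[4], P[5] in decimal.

P[1] = 5, P[2] = 9, P[3] = 12, P[4] = 12, P[5] = 11

Only C[3] changed, to 6. In CFB, a change in C_i flips the same bit in P_i and garbles P_{i+1}. Decrypting the received ciphertext:
P[1]: E(K, 4) = 6; 3 ⊕ 6 = 5.
P[2]: E(K, 3) = 1; 8 ⊕ 1 = 9.
P[3]: E(K, 8) = 10; 6 ⊕ 10 = 12.
P[4]: E(K, 6) = 4; 8 ⊕ 4 = 12.
P[5]: E(K, 8) = 10; 1 ⊕ 10 = 11.
Blocks that differ from the original plaintext: P[3], P[4].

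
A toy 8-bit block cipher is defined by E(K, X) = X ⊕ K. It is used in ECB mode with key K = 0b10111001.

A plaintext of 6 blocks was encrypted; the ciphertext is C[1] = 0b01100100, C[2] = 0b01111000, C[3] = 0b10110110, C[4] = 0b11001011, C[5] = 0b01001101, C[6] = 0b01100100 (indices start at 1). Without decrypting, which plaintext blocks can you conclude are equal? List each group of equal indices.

P[1] = P[6]

ECB encrypts each block independently with the same key, so equal ciphertext blocks imply equal plaintext blocks.
C[1] = C[6] = 0b01100100, so P[1] = P[6].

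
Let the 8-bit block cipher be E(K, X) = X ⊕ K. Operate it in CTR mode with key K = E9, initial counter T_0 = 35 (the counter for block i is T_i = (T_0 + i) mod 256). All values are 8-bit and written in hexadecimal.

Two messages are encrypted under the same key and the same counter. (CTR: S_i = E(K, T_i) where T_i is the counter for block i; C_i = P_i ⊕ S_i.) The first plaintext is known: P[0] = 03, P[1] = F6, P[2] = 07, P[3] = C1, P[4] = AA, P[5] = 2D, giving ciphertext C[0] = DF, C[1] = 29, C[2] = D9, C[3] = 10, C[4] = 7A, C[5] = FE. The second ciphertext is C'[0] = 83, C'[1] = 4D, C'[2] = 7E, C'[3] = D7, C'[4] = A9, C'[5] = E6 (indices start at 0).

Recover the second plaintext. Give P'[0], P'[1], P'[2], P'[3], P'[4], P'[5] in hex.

In CTR with a reused counter, both messages share the same keystream S_i, so C_i ⊕ C'_i = P_i ⊕ P'_i and thus P'_i = P_i ⊕ C_i ⊕ C'_i.
P'[0]: 03 ⊕ DF ⊕ 83 = 5F.
P'[1]: F6 ⊕ 29 ⊕ 4D = 92.
P'[2]: 07 ⊕ D9 ⊕ 7E = A0.
P'[3]: C1 ⊕ 10 ⊕ D7 = 06.
P'[4]: AA ⊕ 7A ⊕ A9 = 79.
P'[5]: 2D ⊕ FE ⊕ E6 = 35.

P'[0] = 5F, P'[1] = 92, P'[2] = A0, P'[3] = 06, P'[4] = 79, P'[5] = 35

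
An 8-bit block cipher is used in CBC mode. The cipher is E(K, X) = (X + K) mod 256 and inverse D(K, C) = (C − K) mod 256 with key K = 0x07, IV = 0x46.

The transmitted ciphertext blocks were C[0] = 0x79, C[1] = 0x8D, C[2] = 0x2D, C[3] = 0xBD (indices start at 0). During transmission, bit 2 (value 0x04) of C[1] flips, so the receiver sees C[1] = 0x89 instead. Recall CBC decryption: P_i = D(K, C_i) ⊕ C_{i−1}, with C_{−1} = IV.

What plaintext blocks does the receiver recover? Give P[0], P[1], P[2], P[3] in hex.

Only C[1] changed, to 0x89. In CBC, a change in C_i garbles P_i and flips the same bit in P_{i+1}. Decrypting the received ciphertext:
P[0]: D(K, 0x79) = 0x72; 0x72 ⊕ 0x46 = 0x34.
P[1]: D(K, 0x89) = 0x82; 0x82 ⊕ 0x79 = 0xFB.
P[2]: D(K, 0x2D) = 0x26; 0x26 ⊕ 0x89 = 0xAF.
P[3]: D(K, 0xBD) = 0xB6; 0xB6 ⊕ 0x2D = 0x9B.
Blocks that differ from the original plaintext: P[1], P[2].

P[0] = 0x34, P[1] = 0xFB, P[2] = 0xAF, P[3] = 0x9B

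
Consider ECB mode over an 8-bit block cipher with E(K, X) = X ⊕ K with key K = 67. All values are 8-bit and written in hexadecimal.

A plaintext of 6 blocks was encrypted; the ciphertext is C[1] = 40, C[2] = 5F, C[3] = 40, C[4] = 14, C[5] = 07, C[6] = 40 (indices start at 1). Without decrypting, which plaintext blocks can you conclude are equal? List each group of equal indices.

P[1] = P[3] = P[6]

ECB encrypts each block independently with the same key, so equal ciphertext blocks imply equal plaintext blocks.
C[1] = C[3] = C[6] = 40, so P[1] = P[3] = P[6].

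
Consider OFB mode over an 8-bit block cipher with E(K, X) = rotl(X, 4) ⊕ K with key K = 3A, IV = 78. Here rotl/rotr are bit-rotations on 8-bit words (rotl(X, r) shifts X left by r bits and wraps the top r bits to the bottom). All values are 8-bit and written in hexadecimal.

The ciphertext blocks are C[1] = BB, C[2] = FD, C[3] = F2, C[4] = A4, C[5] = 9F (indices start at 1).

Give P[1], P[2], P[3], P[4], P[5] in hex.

OFB decryption: S_i = E(K, S_{i−1}) with S_{0} = IV; P_i = C_i ⊕ S_i.
P[1]: S = E(K, 78) = BD; BB ⊕ BD = 06.
P[2]: S = E(K, BD) = E1; FD ⊕ E1 = 1C.
P[3]: S = E(K, E1) = 24; F2 ⊕ 24 = D6.
P[4]: S = E(K, 24) = 78; A4 ⊕ 78 = DC.
P[5]: S = E(K, 78) = BD; 9F ⊕ BD = 22.

P[1] = 06, P[2] = 1C, P[3] = D6, P[4] = DC, P[5] = 22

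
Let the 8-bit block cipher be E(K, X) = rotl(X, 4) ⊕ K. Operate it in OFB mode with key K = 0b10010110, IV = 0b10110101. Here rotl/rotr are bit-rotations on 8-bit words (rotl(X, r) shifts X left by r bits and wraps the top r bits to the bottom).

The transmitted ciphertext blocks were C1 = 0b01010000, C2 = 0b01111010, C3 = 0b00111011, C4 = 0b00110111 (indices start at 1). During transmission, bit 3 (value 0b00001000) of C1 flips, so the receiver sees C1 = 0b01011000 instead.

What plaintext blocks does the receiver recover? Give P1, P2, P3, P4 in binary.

P1 = 0b10010101, P2 = 0b00110000, P3 = 0b00001001, P4 = 0b10000010

OFB decryption: S_i = E(K, S_{i−1}) with S_{0} = IV; P_i = C_i ⊕ S_i.
Only C1 changed, to 0b01011000. In OFB, a change in C_i flips the same bit in P_i only; the keystream is unaffected. Decrypting the received ciphertext:
P1: S = E(K, 0b10110101) = 0b11001101; 0b01011000 ⊕ 0b11001101 = 0b10010101.
P2: S = E(K, 0b11001101) = 0b01001010; 0b01111010 ⊕ 0b01001010 = 0b00110000.
P3: S = E(K, 0b01001010) = 0b00110010; 0b00111011 ⊕ 0b00110010 = 0b00001001.
P4: S = E(K, 0b00110010) = 0b10110101; 0b00110111 ⊕ 0b10110101 = 0b10000010.
Blocks that differ from the original plaintext: P1.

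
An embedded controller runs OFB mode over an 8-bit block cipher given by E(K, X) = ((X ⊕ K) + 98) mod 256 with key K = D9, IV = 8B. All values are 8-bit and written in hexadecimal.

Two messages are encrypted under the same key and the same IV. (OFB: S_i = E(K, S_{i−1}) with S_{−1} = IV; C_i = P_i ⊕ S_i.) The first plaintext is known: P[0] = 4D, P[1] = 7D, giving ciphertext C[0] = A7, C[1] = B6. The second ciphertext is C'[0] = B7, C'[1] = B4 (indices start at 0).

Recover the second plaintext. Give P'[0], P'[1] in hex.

P'[0] = 5D, P'[1] = 7F

In OFB with a reused IV, both messages share the same keystream S_i, so C_i ⊕ C'_i = P_i ⊕ P'_i and thus P'_i = P_i ⊕ C_i ⊕ C'_i.
P'[0]: 4D ⊕ A7 ⊕ B7 = 5D.
P'[1]: 7D ⊕ B6 ⊕ B4 = 7F.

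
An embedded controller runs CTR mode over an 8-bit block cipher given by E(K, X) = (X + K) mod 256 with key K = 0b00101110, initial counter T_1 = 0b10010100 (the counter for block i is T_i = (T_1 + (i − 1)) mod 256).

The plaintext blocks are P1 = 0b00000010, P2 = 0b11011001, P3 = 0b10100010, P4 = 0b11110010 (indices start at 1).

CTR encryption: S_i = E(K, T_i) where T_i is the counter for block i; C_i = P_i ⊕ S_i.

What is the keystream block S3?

C1: T = 0b10010100, S = E(K, T) = 0b11000010; 0b00000010 ⊕ 0b11000010 = 0b11000000.
C2: T = 0b10010101, S = E(K, T) = 0b11000011; 0b11011001 ⊕ 0b11000011 = 0b00011010.
C3: T = 0b10010110, S = E(K, T) = 0b11000100; 0b10100010 ⊕ 0b11000100 = 0b01100110.
So S3 = 0b11000100.

0b11000100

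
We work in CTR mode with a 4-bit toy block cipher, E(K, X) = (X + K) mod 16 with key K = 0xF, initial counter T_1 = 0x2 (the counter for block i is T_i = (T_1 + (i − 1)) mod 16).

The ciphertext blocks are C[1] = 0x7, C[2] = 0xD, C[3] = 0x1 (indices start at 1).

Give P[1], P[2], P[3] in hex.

P[1] = 0x6, P[2] = 0xF, P[3] = 0x2

CTR decryption: S_i = E(K, T_i) where T_i is the counter for block i; P_i = C_i ⊕ S_i.
P[1]: T = 0x2, S = E(K, T) = 0x1; 0x7 ⊕ 0x1 = 0x6.
P[2]: T = 0x3, S = E(K, T) = 0x2; 0xD ⊕ 0x2 = 0xF.
P[3]: T = 0x4, S = E(K, T) = 0x3; 0x1 ⊕ 0x3 = 0x2.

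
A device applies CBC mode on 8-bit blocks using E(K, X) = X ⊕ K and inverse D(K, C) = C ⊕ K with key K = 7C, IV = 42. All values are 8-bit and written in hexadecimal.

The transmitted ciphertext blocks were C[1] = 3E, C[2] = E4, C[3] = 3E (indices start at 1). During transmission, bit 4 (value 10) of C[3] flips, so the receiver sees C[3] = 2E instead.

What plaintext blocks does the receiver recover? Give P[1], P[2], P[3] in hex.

CBC decryption: P_i = D(K, C_i) ⊕ C_{i−1}, with C_{0} = IV.
Only C[3] changed, to 2E. In CBC, a change in C_i garbles P_i and flips the same bit in P_{i+1}. Decrypting the received ciphertext:
P[1]: D(K, 3E) = 42; 42 ⊕ 42 = 00.
P[2]: D(K, E4) = 98; 98 ⊕ 3E = A6.
P[3]: D(K, 2E) = 52; 52 ⊕ E4 = B6.
Blocks that differ from the original plaintext: P[3].

P[1] = 00, P[2] = A6, P[3] = B6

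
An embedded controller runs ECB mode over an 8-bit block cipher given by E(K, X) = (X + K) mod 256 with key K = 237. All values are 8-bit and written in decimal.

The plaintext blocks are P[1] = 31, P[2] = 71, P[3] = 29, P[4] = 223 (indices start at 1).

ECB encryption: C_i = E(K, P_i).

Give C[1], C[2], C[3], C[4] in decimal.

C[1] = 12, C[2] = 52, C[3] = 10, C[4] = 204

C[1]: E(K, 31) = 12.
C[2]: E(K, 71) = 52.
C[3]: E(K, 29) = 10.
C[4]: E(K, 223) = 204.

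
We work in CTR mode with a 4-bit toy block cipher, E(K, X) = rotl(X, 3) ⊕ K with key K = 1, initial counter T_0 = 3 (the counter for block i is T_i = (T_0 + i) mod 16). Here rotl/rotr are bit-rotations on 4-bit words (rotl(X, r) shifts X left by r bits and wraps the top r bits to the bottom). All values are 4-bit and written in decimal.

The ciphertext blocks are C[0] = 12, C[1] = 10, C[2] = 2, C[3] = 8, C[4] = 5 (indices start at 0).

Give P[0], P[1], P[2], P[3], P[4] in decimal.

CTR decryption: S_i = E(K, T_i) where T_i is the counter for block i; P_i = C_i ⊕ S_i.
P[0]: T = 3, S = E(K, T) = 8; 12 ⊕ 8 = 4.
P[1]: T = 4, S = E(K, T) = 3; 10 ⊕ 3 = 9.
P[2]: T = 5, S = E(K, T) = 11; 2 ⊕ 11 = 9.
P[3]: T = 6, S = E(K, T) = 2; 8 ⊕ 2 = 10.
P[4]: T = 7, S = E(K, T) = 10; 5 ⊕ 10 = 15.

P[0] = 4, P[1] = 9, P[2] = 9, P[3] = 10, P[4] = 15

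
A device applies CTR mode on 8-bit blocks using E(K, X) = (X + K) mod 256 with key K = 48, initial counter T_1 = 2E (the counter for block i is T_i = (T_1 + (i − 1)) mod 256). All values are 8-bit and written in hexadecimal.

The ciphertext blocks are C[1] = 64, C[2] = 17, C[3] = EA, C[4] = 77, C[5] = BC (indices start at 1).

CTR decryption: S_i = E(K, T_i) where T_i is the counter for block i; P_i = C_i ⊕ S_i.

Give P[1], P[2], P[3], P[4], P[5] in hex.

P[1]: T = 2E, S = E(K, T) = 76; 64 ⊕ 76 = 12.
P[2]: T = 2F, S = E(K, T) = 77; 17 ⊕ 77 = 60.
P[3]: T = 30, S = E(K, T) = 78; EA ⊕ 78 = 92.
P[4]: T = 31, S = E(K, T) = 79; 77 ⊕ 79 = 0E.
P[5]: T = 32, S = E(K, T) = 7A; BC ⊕ 7A = C6.

P[1] = 12, P[2] = 60, P[3] = 92, P[4] = 0E, P[5] = C6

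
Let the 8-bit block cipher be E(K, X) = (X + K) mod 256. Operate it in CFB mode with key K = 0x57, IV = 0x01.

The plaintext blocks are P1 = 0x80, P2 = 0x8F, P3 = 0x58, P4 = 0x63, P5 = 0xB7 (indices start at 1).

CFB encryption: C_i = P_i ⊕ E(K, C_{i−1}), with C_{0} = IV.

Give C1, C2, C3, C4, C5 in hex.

C1 = 0xD8, C2 = 0xA0, C3 = 0xAF, C4 = 0x65, C5 = 0x0B

C1: E(K, 0x01) = 0x58; 0x80 ⊕ 0x58 = 0xD8.
C2: E(K, 0xD8) = 0x2F; 0x8F ⊕ 0x2F = 0xA0.
C3: E(K, 0xA0) = 0xF7; 0x58 ⊕ 0xF7 = 0xAF.
C4: E(K, 0xAF) = 0x06; 0x63 ⊕ 0x06 = 0x65.
C5: E(K, 0x65) = 0xBC; 0xB7 ⊕ 0xBC = 0x0B.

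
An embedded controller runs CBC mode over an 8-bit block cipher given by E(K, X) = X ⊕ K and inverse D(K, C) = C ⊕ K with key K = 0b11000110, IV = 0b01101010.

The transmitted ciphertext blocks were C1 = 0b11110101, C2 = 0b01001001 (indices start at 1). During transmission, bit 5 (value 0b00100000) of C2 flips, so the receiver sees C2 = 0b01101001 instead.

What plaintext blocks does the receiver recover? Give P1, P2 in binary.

CBC decryption: P_i = D(K, C_i) ⊕ C_{i−1}, with C_{0} = IV.
Only C2 changed, to 0b01101001. In CBC, a change in C_i garbles P_i and flips the same bit in P_{i+1}. Decrypting the received ciphertext:
P1: D(K, 0b11110101) = 0b00110011; 0b00110011 ⊕ 0b01101010 = 0b01011001.
P2: D(K, 0b01101001) = 0b10101111; 0b10101111 ⊕ 0b11110101 = 0b01011010.
Blocks that differ from the original plaintext: P2.

P1 = 0b01011001, P2 = 0b01011010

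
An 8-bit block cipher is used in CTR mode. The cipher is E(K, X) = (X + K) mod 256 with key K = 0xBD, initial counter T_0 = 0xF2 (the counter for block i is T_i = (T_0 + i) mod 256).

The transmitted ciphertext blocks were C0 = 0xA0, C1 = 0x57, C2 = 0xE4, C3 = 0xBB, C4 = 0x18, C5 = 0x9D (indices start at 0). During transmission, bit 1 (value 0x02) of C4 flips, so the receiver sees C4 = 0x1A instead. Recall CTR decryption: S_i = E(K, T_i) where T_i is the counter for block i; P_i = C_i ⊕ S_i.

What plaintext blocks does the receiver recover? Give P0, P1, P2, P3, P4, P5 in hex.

Only C4 changed, to 0x1A. In CTR, a change in C_i flips the same bit in P_i only; the keystream is unaffected. Decrypting the received ciphertext:
P0: T = 0xF2, S = E(K, T) = 0xAF; 0xA0 ⊕ 0xAF = 0x0F.
P1: T = 0xF3, S = E(K, T) = 0xB0; 0x57 ⊕ 0xB0 = 0xE7.
P2: T = 0xF4, S = E(K, T) = 0xB1; 0xE4 ⊕ 0xB1 = 0x55.
P3: T = 0xF5, S = E(K, T) = 0xB2; 0xBB ⊕ 0xB2 = 0x09.
P4: T = 0xF6, S = E(K, T) = 0xB3; 0x1A ⊕ 0xB3 = 0xA9.
P5: T = 0xF7, S = E(K, T) = 0xB4; 0x9D ⊕ 0xB4 = 0x29.
Blocks that differ from the original plaintext: P4.

P0 = 0x0F, P1 = 0xE7, P2 = 0x55, P3 = 0x09, P4 = 0xA9, P5 = 0x29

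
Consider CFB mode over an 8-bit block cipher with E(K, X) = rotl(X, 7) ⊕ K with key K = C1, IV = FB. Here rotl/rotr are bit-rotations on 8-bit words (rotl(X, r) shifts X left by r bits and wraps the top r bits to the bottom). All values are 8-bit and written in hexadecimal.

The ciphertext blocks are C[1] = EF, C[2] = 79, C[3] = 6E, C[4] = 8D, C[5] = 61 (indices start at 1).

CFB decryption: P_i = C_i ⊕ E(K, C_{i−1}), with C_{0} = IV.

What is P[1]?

P[1]: E(K, FB) = 3C; EF ⊕ 3C = D3.

P[1] = D3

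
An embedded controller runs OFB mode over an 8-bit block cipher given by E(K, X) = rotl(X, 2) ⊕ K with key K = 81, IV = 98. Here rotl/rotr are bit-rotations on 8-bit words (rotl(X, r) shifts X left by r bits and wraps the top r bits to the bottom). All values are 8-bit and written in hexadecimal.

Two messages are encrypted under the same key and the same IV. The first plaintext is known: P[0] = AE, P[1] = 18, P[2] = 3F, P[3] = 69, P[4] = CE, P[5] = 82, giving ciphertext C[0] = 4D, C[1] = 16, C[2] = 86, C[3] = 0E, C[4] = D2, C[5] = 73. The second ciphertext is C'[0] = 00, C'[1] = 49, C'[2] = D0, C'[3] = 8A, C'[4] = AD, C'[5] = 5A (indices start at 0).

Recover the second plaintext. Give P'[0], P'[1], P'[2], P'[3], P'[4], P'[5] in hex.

P'[0] = E3, P'[1] = 47, P'[2] = 69, P'[3] = ED, P'[4] = B1, P'[5] = AB

In OFB with a reused IV, both messages share the same keystream S_i, so C_i ⊕ C'_i = P_i ⊕ P'_i and thus P'_i = P_i ⊕ C_i ⊕ C'_i.
P'[0]: AE ⊕ 4D ⊕ 00 = E3.
P'[1]: 18 ⊕ 16 ⊕ 49 = 47.
P'[2]: 3F ⊕ 86 ⊕ D0 = 69.
P'[3]: 69 ⊕ 0E ⊕ 8A = ED.
P'[4]: CE ⊕ D2 ⊕ AD = B1.
P'[5]: 82 ⊕ 73 ⊕ 5A = AB.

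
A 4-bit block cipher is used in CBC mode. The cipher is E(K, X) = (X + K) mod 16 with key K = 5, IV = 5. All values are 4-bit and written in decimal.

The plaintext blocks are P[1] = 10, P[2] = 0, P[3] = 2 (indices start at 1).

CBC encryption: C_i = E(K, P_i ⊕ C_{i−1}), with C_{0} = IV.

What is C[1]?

C[1] = 4

C[1]: P[1] ⊕ 5 = 15; E(K, 15) = 4.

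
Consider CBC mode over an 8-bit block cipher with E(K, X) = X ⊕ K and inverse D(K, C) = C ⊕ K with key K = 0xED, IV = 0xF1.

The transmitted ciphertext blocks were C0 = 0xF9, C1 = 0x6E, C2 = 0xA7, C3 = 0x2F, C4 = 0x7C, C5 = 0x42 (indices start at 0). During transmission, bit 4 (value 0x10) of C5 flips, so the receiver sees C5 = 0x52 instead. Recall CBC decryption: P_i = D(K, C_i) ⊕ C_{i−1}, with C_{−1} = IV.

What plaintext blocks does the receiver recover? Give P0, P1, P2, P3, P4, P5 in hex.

P0 = 0xE5, P1 = 0x7A, P2 = 0x24, P3 = 0x65, P4 = 0xBE, P5 = 0xC3

Only C5 changed, to 0x52. In CBC, a change in C_i garbles P_i and flips the same bit in P_{i+1}. Decrypting the received ciphertext:
P0: D(K, 0xF9) = 0x14; 0x14 ⊕ 0xF1 = 0xE5.
P1: D(K, 0x6E) = 0x83; 0x83 ⊕ 0xF9 = 0x7A.
P2: D(K, 0xA7) = 0x4A; 0x4A ⊕ 0x6E = 0x24.
P3: D(K, 0x2F) = 0xC2; 0xC2 ⊕ 0xA7 = 0x65.
P4: D(K, 0x7C) = 0x91; 0x91 ⊕ 0x2F = 0xBE.
P5: D(K, 0x52) = 0xBF; 0xBF ⊕ 0x7C = 0xC3.
Blocks that differ from the original plaintext: P5.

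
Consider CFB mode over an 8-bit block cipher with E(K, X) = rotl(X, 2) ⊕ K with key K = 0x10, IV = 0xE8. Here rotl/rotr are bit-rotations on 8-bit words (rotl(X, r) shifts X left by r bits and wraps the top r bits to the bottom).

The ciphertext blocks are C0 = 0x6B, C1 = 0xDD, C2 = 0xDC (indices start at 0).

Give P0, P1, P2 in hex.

CFB decryption: P_i = C_i ⊕ E(K, C_{i−1}), with C_{−1} = IV.
P0: E(K, 0xE8) = 0xB3; 0x6B ⊕ 0xB3 = 0xD8.
P1: E(K, 0x6B) = 0xBD; 0xDD ⊕ 0xBD = 0x60.
P2: E(K, 0xDD) = 0x67; 0xDC ⊕ 0x67 = 0xBB.

P0 = 0xD8, P1 = 0x60, P2 = 0xBB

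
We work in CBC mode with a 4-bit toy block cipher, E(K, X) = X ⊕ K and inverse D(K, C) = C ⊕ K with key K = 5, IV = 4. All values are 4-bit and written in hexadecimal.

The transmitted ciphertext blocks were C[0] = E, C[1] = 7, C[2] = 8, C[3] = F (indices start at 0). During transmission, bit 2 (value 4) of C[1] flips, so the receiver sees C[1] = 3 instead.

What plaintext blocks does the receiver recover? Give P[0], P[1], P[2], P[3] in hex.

CBC decryption: P_i = D(K, C_i) ⊕ C_{i−1}, with C_{−1} = IV.
Only C[1] changed, to 3. In CBC, a change in C_i garbles P_i and flips the same bit in P_{i+1}. Decrypting the received ciphertext:
P[0]: D(K, E) = B; B ⊕ 4 = F.
P[1]: D(K, 3) = 6; 6 ⊕ E = 8.
P[2]: D(K, 8) = D; D ⊕ 3 = E.
P[3]: D(K, F) = A; A ⊕ 8 = 2.
Blocks that differ from the original plaintext: P[1], P[2].

P[0] = F, P[1] = 8, P[2] = E, P[3] = 2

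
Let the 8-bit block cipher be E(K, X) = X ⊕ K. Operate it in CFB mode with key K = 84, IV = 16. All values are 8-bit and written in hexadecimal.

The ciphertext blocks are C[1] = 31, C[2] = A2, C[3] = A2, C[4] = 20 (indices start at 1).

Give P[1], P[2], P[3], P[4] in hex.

P[1] = A3, P[2] = 17, P[3] = 84, P[4] = 06

CFB decryption: P_i = C_i ⊕ E(K, C_{i−1}), with C_{0} = IV.
P[1]: E(K, 16) = 92; 31 ⊕ 92 = A3.
P[2]: E(K, 31) = B5; A2 ⊕ B5 = 17.
P[3]: E(K, A2) = 26; A2 ⊕ 26 = 84.
P[4]: E(K, A2) = 26; 20 ⊕ 26 = 06.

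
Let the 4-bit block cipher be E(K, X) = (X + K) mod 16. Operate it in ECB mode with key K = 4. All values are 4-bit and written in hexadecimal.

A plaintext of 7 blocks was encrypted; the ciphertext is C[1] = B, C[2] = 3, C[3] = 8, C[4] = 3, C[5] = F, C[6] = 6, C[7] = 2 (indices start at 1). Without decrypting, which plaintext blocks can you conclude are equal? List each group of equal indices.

P[2] = P[4]

ECB encrypts each block independently with the same key, so equal ciphertext blocks imply equal plaintext blocks.
C[2] = C[4] = 3, so P[2] = P[4].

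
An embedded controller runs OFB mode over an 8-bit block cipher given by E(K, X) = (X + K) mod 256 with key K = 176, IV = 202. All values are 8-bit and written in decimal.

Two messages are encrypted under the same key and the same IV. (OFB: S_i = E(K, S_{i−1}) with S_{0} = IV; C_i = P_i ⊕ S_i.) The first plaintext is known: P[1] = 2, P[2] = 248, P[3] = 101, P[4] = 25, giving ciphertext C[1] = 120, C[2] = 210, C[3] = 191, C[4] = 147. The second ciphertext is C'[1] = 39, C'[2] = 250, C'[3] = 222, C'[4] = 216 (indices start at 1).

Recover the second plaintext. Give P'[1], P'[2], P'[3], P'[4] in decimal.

In OFB with a reused IV, both messages share the same keystream S_i, so C_i ⊕ C'_i = P_i ⊕ P'_i and thus P'_i = P_i ⊕ C_i ⊕ C'_i.
P'[1]: 2 ⊕ 120 ⊕ 39 = 93.
P'[2]: 248 ⊕ 210 ⊕ 250 = 208.
P'[3]: 101 ⊕ 191 ⊕ 222 = 4.
P'[4]: 25 ⊕ 147 ⊕ 216 = 82.

P'[1] = 93, P'[2] = 208, P'[3] = 4, P'[4] = 82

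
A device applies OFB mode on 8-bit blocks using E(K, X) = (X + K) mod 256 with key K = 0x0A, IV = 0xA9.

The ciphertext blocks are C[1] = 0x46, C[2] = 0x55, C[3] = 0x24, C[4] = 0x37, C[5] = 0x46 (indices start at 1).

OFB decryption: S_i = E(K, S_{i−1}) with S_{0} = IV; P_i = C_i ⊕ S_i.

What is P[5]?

P[5] = 0x9D

P[1]: S = E(K, 0xA9) = 0xB3; 0x46 ⊕ 0xB3 = 0xF5.
P[2]: S = E(K, 0xB3) = 0xBD; 0x55 ⊕ 0xBD = 0xE8.
P[3]: S = E(K, 0xBD) = 0xC7; 0x24 ⊕ 0xC7 = 0xE3.
P[4]: S = E(K, 0xC7) = 0xD1; 0x37 ⊕ 0xD1 = 0xE6.
P[5]: S = E(K, 0xD1) = 0xDB; 0x46 ⊕ 0xDB = 0x9D.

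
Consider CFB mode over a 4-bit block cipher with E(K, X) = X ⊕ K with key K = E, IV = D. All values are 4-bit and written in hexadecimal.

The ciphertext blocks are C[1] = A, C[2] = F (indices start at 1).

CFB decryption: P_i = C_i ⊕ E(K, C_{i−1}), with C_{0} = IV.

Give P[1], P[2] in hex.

P[1]: E(K, D) = 3; A ⊕ 3 = 9.
P[2]: E(K, A) = 4; F ⊕ 4 = B.

P[1] = 9, P[2] = B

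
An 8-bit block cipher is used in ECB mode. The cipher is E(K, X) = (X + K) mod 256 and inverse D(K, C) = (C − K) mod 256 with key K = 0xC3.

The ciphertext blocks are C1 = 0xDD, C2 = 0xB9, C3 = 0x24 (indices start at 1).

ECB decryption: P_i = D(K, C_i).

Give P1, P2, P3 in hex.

P1: D(K, 0xDD) = 0x1A.
P2: D(K, 0xB9) = 0xF6.
P3: D(K, 0x24) = 0x61.

P1 = 0x1A, P2 = 0xF6, P3 = 0x61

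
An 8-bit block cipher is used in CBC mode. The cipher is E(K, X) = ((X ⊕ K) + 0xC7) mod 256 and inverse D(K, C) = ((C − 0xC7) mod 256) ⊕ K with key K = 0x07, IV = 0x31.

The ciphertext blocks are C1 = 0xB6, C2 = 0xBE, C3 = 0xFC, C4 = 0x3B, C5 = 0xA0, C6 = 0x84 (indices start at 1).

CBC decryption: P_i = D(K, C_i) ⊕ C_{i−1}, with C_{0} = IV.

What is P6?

P6: D(K, 0x84) = 0xBA; 0xBA ⊕ 0xA0 = 0x1A.

P6 = 0x1A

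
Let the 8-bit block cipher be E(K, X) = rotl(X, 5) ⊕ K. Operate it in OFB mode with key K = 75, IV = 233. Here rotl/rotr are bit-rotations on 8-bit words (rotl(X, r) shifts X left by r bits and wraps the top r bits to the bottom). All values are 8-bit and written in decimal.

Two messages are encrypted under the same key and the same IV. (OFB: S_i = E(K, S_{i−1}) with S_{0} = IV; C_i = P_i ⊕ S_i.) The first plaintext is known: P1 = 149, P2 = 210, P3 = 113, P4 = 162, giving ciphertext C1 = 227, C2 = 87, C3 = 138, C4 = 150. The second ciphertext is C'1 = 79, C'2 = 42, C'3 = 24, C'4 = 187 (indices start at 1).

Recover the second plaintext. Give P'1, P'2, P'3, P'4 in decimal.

P'1 = 57, P'2 = 175, P'3 = 227, P'4 = 143

In OFB with a reused IV, both messages share the same keystream S_i, so C_i ⊕ C'_i = P_i ⊕ P'_i and thus P'_i = P_i ⊕ C_i ⊕ C'_i.
P'1: 149 ⊕ 227 ⊕ 79 = 57.
P'2: 210 ⊕ 87 ⊕ 42 = 175.
P'3: 113 ⊕ 138 ⊕ 24 = 227.
P'4: 162 ⊕ 150 ⊕ 187 = 143.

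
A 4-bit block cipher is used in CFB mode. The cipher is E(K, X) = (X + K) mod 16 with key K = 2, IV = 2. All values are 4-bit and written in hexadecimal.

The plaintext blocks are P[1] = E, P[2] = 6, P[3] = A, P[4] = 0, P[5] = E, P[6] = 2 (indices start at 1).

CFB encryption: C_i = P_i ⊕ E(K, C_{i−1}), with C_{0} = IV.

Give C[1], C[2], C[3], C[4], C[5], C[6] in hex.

C[1] = A, C[2] = A, C[3] = 6, C[4] = 8, C[5] = 4, C[6] = 4

C[1]: E(K, 2) = 4; E ⊕ 4 = A.
C[2]: E(K, A) = C; 6 ⊕ C = A.
C[3]: E(K, A) = C; A ⊕ C = 6.
C[4]: E(K, 6) = 8; 0 ⊕ 8 = 8.
C[5]: E(K, 8) = A; E ⊕ A = 4.
C[6]: E(K, 4) = 6; 2 ⊕ 6 = 4.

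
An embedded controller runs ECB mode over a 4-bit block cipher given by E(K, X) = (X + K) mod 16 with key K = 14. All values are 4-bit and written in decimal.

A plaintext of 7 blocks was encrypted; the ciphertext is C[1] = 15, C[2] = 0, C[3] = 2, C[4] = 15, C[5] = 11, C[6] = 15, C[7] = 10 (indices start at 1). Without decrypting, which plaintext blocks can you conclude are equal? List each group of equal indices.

ECB encrypts each block independently with the same key, so equal ciphertext blocks imply equal plaintext blocks.
C[1] = C[4] = C[6] = 15, so P[1] = P[4] = P[6].

P[1] = P[4] = P[6]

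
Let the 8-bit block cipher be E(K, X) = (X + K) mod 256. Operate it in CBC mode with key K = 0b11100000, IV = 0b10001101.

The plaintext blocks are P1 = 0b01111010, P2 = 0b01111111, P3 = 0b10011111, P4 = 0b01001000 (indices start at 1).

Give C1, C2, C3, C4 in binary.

C1 = 0b11010111, C2 = 0b10001000, C3 = 0b11110111, C4 = 0b10011111

CBC encryption: C_i = E(K, P_i ⊕ C_{i−1}), with C_{0} = IV.
C1: P1 ⊕ 0b10001101 = 0b11110111; E(K, 0b11110111) = 0b11010111.
C2: P2 ⊕ 0b11010111 = 0b10101000; E(K, 0b10101000) = 0b10001000.
C3: P3 ⊕ 0b10001000 = 0b00010111; E(K, 0b00010111) = 0b11110111.
C4: P4 ⊕ 0b11110111 = 0b10111111; E(K, 0b10111111) = 0b10011111.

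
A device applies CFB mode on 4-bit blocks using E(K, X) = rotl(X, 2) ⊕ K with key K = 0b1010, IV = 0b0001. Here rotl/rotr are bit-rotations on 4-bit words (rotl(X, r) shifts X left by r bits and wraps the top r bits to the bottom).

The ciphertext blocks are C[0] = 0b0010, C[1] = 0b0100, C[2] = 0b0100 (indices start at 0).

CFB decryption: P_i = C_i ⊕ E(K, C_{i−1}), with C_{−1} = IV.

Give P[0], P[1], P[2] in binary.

P[0] = 0b1100, P[1] = 0b0110, P[2] = 0b1111

P[0]: E(K, 0b0001) = 0b1110; 0b0010 ⊕ 0b1110 = 0b1100.
P[1]: E(K, 0b0010) = 0b0010; 0b0100 ⊕ 0b0010 = 0b0110.
P[2]: E(K, 0b0100) = 0b1011; 0b0100 ⊕ 0b1011 = 0b1111.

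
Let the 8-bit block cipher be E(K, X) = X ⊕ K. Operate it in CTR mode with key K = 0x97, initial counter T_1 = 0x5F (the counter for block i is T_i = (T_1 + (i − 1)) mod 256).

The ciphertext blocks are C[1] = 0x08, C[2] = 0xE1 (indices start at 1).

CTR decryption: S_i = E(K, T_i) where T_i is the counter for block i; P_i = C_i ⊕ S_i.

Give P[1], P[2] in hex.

P[1]: T = 0x5F, S = E(K, T) = 0xC8; 0x08 ⊕ 0xC8 = 0xC0.
P[2]: T = 0x60, S = E(K, T) = 0xF7; 0xE1 ⊕ 0xF7 = 0x16.

P[1] = 0xC0, P[2] = 0x16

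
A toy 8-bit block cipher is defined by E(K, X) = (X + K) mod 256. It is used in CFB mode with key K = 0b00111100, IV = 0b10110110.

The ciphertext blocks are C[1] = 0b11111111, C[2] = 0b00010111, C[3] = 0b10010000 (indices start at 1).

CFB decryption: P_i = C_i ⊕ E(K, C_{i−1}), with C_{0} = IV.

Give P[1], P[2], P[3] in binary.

P[1]: E(K, 0b10110110) = 0b11110010; 0b11111111 ⊕ 0b11110010 = 0b00001101.
P[2]: E(K, 0b11111111) = 0b00111011; 0b00010111 ⊕ 0b00111011 = 0b00101100.
P[3]: E(K, 0b00010111) = 0b01010011; 0b10010000 ⊕ 0b01010011 = 0b11000011.

P[1] = 0b00001101, P[2] = 0b00101100, P[3] = 0b11000011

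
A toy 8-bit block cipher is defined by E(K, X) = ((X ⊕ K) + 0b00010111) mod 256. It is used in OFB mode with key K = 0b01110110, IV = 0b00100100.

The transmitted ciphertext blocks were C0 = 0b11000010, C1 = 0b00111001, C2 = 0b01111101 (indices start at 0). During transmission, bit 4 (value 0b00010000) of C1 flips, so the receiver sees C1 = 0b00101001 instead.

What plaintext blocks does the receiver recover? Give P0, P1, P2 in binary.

OFB decryption: S_i = E(K, S_{i−1}) with S_{−1} = IV; P_i = C_i ⊕ S_i.
Only C1 changed, to 0b00101001. In OFB, a change in C_i flips the same bit in P_i only; the keystream is unaffected. Decrypting the received ciphertext:
P0: S = E(K, 0b00100100) = 0b01101001; 0b11000010 ⊕ 0b01101001 = 0b10101011.
P1: S = E(K, 0b01101001) = 0b00110110; 0b00101001 ⊕ 0b00110110 = 0b00011111.
P2: S = E(K, 0b00110110) = 0b01010111; 0b01111101 ⊕ 0b01010111 = 0b00101010.
Blocks that differ from the original plaintext: P1.

P0 = 0b10101011, P1 = 0b00011111, P2 = 0b00101010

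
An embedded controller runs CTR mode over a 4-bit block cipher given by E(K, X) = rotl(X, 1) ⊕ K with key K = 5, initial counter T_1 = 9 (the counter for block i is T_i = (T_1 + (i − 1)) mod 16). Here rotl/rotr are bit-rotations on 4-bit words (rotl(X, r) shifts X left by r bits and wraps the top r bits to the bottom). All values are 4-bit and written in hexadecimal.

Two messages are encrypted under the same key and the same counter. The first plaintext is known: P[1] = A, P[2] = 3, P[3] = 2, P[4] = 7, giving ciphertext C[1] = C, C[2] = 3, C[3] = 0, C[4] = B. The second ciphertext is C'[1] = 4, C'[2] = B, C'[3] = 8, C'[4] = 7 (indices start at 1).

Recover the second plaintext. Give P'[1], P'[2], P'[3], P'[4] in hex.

In CTR with a reused counter, both messages share the same keystream S_i, so C_i ⊕ C'_i = P_i ⊕ P'_i and thus P'_i = P_i ⊕ C_i ⊕ C'_i.
P'[1]: A ⊕ C ⊕ 4 = 2.
P'[2]: 3 ⊕ 3 ⊕ B = B.
P'[3]: 2 ⊕ 0 ⊕ 8 = A.
P'[4]: 7 ⊕ B ⊕ 7 = B.

P'[1] = 2, P'[2] = B, P'[3] = A, P'[4] = B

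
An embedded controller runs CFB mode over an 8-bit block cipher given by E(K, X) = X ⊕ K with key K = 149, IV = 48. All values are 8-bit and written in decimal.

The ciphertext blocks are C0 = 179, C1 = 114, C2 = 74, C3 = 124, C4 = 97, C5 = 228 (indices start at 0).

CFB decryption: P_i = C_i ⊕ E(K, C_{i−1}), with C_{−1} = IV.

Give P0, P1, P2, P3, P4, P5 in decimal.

P0: E(K, 48) = 165; 179 ⊕ 165 = 22.
P1: E(K, 179) = 38; 114 ⊕ 38 = 84.
P2: E(K, 114) = 231; 74 ⊕ 231 = 173.
P3: E(K, 74) = 223; 124 ⊕ 223 = 163.
P4: E(K, 124) = 233; 97 ⊕ 233 = 136.
P5: E(K, 97) = 244; 228 ⊕ 244 = 16.

P0 = 22, P1 = 84, P2 = 173, P3 = 163, P4 = 136, P5 = 16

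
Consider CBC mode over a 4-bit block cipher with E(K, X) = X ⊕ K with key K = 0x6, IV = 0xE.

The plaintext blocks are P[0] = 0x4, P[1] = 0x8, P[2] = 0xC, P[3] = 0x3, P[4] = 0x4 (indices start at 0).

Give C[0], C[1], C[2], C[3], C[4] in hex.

CBC encryption: C_i = E(K, P_i ⊕ C_{i−1}), with C_{−1} = IV.
C[0]: P[0] ⊕ 0xE = 0xA; E(K, 0xA) = 0xC.
C[1]: P[1] ⊕ 0xC = 0x4; E(K, 0x4) = 0x2.
C[2]: P[2] ⊕ 0x2 = 0xE; E(K, 0xE) = 0x8.
C[3]: P[3] ⊕ 0x8 = 0xB; E(K, 0xB) = 0xD.
C[4]: P[4] ⊕ 0xD = 0x9; E(K, 0x9) = 0xF.

C[0] = 0xC, C[1] = 0x2, C[2] = 0x8, C[3] = 0xD, C[4] = 0xF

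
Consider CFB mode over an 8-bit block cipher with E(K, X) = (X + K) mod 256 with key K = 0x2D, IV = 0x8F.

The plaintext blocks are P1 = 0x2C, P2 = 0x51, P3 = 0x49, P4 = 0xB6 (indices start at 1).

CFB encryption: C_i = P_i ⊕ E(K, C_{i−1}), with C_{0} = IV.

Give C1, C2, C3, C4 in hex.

C1: E(K, 0x8F) = 0xBC; 0x2C ⊕ 0xBC = 0x90.
C2: E(K, 0x90) = 0xBD; 0x51 ⊕ 0xBD = 0xEC.
C3: E(K, 0xEC) = 0x19; 0x49 ⊕ 0x19 = 0x50.
C4: E(K, 0x50) = 0x7D; 0xB6 ⊕ 0x7D = 0xCB.

C1 = 0x90, C2 = 0xEC, C3 = 0x50, C4 = 0xCB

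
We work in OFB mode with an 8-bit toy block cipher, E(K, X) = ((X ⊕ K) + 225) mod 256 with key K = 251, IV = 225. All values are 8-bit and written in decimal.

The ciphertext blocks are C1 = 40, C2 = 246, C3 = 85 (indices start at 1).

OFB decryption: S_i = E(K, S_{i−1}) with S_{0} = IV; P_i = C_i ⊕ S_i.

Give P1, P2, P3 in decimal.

P1 = 211, P2 = 23, P3 = 174

P1: S = E(K, 225) = 251; 40 ⊕ 251 = 211.
P2: S = E(K, 251) = 225; 246 ⊕ 225 = 23.
P3: S = E(K, 225) = 251; 85 ⊕ 251 = 174.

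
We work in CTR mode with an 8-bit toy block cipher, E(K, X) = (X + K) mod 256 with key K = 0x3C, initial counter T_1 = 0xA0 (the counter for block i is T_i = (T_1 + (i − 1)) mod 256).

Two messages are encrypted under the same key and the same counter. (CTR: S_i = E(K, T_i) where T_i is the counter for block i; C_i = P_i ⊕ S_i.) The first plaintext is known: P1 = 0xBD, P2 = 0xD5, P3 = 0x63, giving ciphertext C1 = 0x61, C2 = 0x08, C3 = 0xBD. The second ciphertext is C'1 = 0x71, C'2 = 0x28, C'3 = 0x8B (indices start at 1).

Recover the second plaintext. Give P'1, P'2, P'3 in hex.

P'1 = 0xAD, P'2 = 0xF5, P'3 = 0x55

In CTR with a reused counter, both messages share the same keystream S_i, so C_i ⊕ C'_i = P_i ⊕ P'_i and thus P'_i = P_i ⊕ C_i ⊕ C'_i.
P'1: 0xBD ⊕ 0x61 ⊕ 0x71 = 0xAD.
P'2: 0xD5 ⊕ 0x08 ⊕ 0x28 = 0xF5.
P'3: 0x63 ⊕ 0xBD ⊕ 0x8B = 0x55.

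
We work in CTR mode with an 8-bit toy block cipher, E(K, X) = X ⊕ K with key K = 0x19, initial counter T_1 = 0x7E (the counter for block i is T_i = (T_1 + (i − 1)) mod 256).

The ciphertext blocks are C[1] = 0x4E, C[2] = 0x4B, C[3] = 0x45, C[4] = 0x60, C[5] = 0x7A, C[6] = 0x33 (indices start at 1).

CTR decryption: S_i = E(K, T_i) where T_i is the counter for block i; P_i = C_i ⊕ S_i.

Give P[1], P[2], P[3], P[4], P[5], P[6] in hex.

P[1] = 0x29, P[2] = 0x2D, P[3] = 0xDC, P[4] = 0xF8, P[5] = 0xE1, P[6] = 0xA9

P[1]: T = 0x7E, S = E(K, T) = 0x67; 0x4E ⊕ 0x67 = 0x29.
P[2]: T = 0x7F, S = E(K, T) = 0x66; 0x4B ⊕ 0x66 = 0x2D.
P[3]: T = 0x80, S = E(K, T) = 0x99; 0x45 ⊕ 0x99 = 0xDC.
P[4]: T = 0x81, S = E(K, T) = 0x98; 0x60 ⊕ 0x98 = 0xF8.
P[5]: T = 0x82, S = E(K, T) = 0x9B; 0x7A ⊕ 0x9B = 0xE1.
P[6]: T = 0x83, S = E(K, T) = 0x9A; 0x33 ⊕ 0x9A = 0xA9.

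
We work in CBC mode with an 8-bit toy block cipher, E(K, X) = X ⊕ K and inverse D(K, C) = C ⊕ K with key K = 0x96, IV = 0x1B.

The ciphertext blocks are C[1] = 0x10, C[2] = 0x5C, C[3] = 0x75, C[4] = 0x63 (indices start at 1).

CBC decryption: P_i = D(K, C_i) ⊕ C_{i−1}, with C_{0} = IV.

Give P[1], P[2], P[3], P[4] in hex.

P[1] = 0x9D, P[2] = 0xDA, P[3] = 0xBF, P[4] = 0x80

P[1]: D(K, 0x10) = 0x86; 0x86 ⊕ 0x1B = 0x9D.
P[2]: D(K, 0x5C) = 0xCA; 0xCA ⊕ 0x10 = 0xDA.
P[3]: D(K, 0x75) = 0xE3; 0xE3 ⊕ 0x5C = 0xBF.
P[4]: D(K, 0x63) = 0xF5; 0xF5 ⊕ 0x75 = 0x80.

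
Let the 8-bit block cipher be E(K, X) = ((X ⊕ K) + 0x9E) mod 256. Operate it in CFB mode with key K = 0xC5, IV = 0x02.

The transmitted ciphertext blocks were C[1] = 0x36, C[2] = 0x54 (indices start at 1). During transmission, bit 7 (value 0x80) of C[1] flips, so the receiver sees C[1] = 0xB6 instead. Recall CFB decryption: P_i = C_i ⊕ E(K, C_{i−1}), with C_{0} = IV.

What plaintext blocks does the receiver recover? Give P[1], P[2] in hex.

Only C[1] changed, to 0xB6. In CFB, a change in C_i flips the same bit in P_i and garbles P_{i+1}. Decrypting the received ciphertext:
P[1]: E(K, 0x02) = 0x65; 0xB6 ⊕ 0x65 = 0xD3.
P[2]: E(K, 0xB6) = 0x11; 0x54 ⊕ 0x11 = 0x45.
Blocks that differ from the original plaintext: P[1], P[2].

P[1] = 0xD3, P[2] = 0x45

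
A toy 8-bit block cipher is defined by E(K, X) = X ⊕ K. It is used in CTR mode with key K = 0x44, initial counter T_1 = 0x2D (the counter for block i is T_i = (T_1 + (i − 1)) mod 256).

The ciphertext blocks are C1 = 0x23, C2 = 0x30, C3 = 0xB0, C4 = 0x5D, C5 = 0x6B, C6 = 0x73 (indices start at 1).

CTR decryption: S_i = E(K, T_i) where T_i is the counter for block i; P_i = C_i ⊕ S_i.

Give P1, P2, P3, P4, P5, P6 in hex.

P1 = 0x4A, P2 = 0x5A, P3 = 0xDB, P4 = 0x29, P5 = 0x1E, P6 = 0x05

P1: T = 0x2D, S = E(K, T) = 0x69; 0x23 ⊕ 0x69 = 0x4A.
P2: T = 0x2E, S = E(K, T) = 0x6A; 0x30 ⊕ 0x6A = 0x5A.
P3: T = 0x2F, S = E(K, T) = 0x6B; 0xB0 ⊕ 0x6B = 0xDB.
P4: T = 0x30, S = E(K, T) = 0x74; 0x5D ⊕ 0x74 = 0x29.
P5: T = 0x31, S = E(K, T) = 0x75; 0x6B ⊕ 0x75 = 0x1E.
P6: T = 0x32, S = E(K, T) = 0x76; 0x73 ⊕ 0x76 = 0x05.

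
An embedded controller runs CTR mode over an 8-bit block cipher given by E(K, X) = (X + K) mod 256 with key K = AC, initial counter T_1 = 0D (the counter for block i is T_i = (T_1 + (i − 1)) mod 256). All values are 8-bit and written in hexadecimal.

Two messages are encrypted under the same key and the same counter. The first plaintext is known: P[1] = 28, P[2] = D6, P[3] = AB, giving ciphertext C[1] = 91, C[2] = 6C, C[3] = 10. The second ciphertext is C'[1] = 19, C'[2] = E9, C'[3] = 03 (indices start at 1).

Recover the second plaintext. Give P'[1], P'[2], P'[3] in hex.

In CTR with a reused counter, both messages share the same keystream S_i, so C_i ⊕ C'_i = P_i ⊕ P'_i and thus P'_i = P_i ⊕ C_i ⊕ C'_i.
P'[1]: 28 ⊕ 91 ⊕ 19 = A0.
P'[2]: D6 ⊕ 6C ⊕ E9 = 53.
P'[3]: AB ⊕ 10 ⊕ 03 = B8.

P'[1] = A0, P'[2] = 53, P'[3] = B8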